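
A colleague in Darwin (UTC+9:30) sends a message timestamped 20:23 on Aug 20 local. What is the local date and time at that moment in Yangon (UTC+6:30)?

17:23 on August 20

In UTC: 20:23 − 9:30 = 10:53 on Aug 20.
Yangon is UTC+6:30: 10:53 + 6:30 = 17:23 on Aug 20.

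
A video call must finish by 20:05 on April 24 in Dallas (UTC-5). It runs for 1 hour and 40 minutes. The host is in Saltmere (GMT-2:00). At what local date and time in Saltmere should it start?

21:25 on April 24

Target end time in UTC: 20:05 + 5:00 = 01:05 on Apr 25.
Subtract 1 hour and 40 minutes → start 23:25 UTC on Apr 24.
Saltmere is UTC−2:00: 23:25 − 2:00 = 21:25 on Apr 24.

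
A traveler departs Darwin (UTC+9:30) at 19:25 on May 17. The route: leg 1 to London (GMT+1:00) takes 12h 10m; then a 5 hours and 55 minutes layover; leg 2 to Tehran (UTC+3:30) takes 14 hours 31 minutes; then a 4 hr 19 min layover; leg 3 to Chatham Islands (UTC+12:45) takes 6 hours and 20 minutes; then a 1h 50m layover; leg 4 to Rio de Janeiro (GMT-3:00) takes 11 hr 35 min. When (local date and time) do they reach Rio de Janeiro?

Convert departure to UTC: 19:25 − 9:30 = 09:55 UTC on May 17.
Add 12 hours 10 minutes leg 1 → 22:05 UTC.
Add 5 hours and 55 minutes layover in London → 04:00 UTC (May 18).
Add 14 hours and 31 minutes leg 2 → 18:31 UTC.
Add 4 hours and 19 minutes layover in Tehran → 22:50 UTC.
Add 6 hours 20 minutes leg 3 → 05:10 UTC (May 19).
Add 1 hour 50 minutes layover in Chatham Islands → 07:00 UTC.
Add 11 hours 35 minutes leg 4 → 18:35 UTC.
Rio de Janeiro is UTC−3:00, so local arrival = 18:35 − 3:00 = 15:35 on May 19.

15:35 on May 19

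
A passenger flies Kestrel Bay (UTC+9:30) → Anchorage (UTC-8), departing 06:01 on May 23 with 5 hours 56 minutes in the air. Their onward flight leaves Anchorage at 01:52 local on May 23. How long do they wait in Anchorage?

7 hours 25 minutes

Convert departure to UTC: 06:01 − 9:30 = 20:31 UTC on May 22.
Add 5 hours 56 minutes flight time → 02:27 UTC (May 23).
Anchorage is UTC−8:00, so local arrival = 02:27 − 8:00 = 18:27 on May 22.
Layover = 01:52 − 18:27 (+1 day) = 7 hours 25 minutes.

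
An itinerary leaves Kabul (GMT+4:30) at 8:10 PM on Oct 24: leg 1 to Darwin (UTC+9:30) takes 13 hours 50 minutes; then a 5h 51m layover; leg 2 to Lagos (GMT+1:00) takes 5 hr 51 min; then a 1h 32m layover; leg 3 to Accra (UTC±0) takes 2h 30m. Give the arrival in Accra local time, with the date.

9:14 PM on October 25

Convert departure to UTC: 8:10 PM − 4:30 = 3:40 PM UTC on Oct 24.
Add 13 hours 50 minutes leg 1 → 5:30 AM UTC (Oct 25).
Add 5 hours 51 minutes layover in Darwin → 11:21 AM UTC.
Add 5 hours 51 minutes leg 2 → 5:12 PM UTC.
Add 1 hour and 32 minutes layover in Lagos → 6:44 PM UTC.
Add 2 hours and 30 minutes leg 3 → 9:14 PM UTC.
Accra is UTC+0, so local arrival is the same: 9:14 PM on Oct 25.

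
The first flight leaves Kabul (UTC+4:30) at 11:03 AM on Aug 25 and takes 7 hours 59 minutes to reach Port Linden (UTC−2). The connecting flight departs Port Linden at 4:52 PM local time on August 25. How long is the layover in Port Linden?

4 hours 20 minutes

Convert departure to UTC: 11:03 AM − 4:30 = 6:33 AM UTC on Aug 25.
Add 7 hours 59 minutes flight time → 2:32 PM UTC.
Port Linden is UTC−2:00, so local arrival = 2:32 PM − 2:00 = 12:32 PM on Aug 25.
Layover = 4:52 PM − 12:32 PM = 4 hours 20 minutes.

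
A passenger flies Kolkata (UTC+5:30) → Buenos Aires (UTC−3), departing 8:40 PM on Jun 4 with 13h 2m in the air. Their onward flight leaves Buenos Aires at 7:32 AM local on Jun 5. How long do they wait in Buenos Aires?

6 hours 20 minutes

Convert departure to UTC: 8:40 PM − 5:30 = 3:10 PM UTC on Jun 4.
Add 13 hours and 2 minutes flight time → 4:12 AM UTC (Jun 5).
Buenos Aires is UTC−3:00, so local arrival = 4:12 AM − 3:00 = 1:12 AM on Jun 5.
Layover = 7:32 AM − 1:12 AM = 6 hours 20 minutes.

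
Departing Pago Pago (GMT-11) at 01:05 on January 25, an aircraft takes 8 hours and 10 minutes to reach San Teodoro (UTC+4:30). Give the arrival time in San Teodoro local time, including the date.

00:45 on January 26

San Teodoro is 15:30 ahead of Pago Pago.
After 8 hours 10 minutes it is 09:15 in Pago Pago.
Shift by the zone difference: 09:15 + 15:30 = 00:45 on Jan 26 in San Teodoro.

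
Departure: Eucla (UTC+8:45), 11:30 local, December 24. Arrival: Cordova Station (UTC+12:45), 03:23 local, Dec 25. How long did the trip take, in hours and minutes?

11 hours 53 minutes

Departure in UTC: 11:30 − 8:45 = 02:45 on Dec 24.
Arrival in UTC: 03:23 − 12:45 = 14:38 on Dec 24.
Elapsed = 14:38 − 02:45 = 11 hours 53 minutes.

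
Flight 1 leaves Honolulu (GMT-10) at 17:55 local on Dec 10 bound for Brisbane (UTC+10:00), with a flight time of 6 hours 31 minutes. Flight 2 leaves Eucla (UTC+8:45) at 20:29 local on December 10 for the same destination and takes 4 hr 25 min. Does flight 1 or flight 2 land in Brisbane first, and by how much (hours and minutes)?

Flight 1 in UTC: 17:55 + 10:00 = 03:55 on Dec 11.
+6 hours and 31 minutes → arrive 10:26 UTC on Dec 11.
Flight 2 in UTC: 20:29 − 8:45 = 11:44 on Dec 10.
+4 hours 25 minutes → arrive 16:09 UTC on Dec 10.
Flight 2 lands earlier by 18 hours 17 minutes.

the second, by 18 hours 17 minutes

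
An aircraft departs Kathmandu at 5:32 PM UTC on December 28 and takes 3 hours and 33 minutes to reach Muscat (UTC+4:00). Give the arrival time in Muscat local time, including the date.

1:05 AM on December 29

Departure is given in UTC: 5:32 PM on Dec 28.
Add 3 hours 33 minutes → 9:05 PM UTC.
Muscat is UTC+4:00: 9:05 PM + 4:00 = 1:05 AM on Dec 29.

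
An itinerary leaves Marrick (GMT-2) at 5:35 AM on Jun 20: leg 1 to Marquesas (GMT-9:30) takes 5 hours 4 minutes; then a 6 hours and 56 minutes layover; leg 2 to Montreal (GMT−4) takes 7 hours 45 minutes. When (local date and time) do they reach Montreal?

11:20 PM on June 20

Convert departure to UTC: 5:35 AM + 2:00 = 7:35 AM UTC on Jun 20.
Add 5 hours and 4 minutes leg 1 → 12:39 PM UTC.
Add 6 hours and 56 minutes layover in Marquesas → 7:35 PM UTC.
Add 7 hours 45 minutes leg 2 → 3:20 AM UTC (Jun 21).
Montreal is UTC−4:00, so local arrival = 3:20 AM − 4:00 = 11:20 PM on Jun 20.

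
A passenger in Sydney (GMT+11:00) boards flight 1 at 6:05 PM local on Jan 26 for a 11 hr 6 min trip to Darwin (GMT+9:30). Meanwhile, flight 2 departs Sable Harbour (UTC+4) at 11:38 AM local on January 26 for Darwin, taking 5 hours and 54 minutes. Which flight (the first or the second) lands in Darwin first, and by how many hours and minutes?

the second, by 4 hours 39 minutes

Flight 1 in UTC: 6:05 PM − 11:00 = 7:05 AM on Jan 26.
+11 hours and 6 minutes → arrive 6:11 PM UTC on Jan 26.
Flight 2 in UTC: 11:38 AM − 4:00 = 7:38 AM on Jan 26.
+5 hours and 54 minutes → arrive 1:32 PM UTC on Jan 26.
Flight 2 lands earlier by 4 hours 39 minutes.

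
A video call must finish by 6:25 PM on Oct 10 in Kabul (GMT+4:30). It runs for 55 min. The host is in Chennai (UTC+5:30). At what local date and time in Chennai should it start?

6:30 PM on October 10

Target end time in UTC: 6:25 PM − 4:30 = 1:55 PM on Oct 10.
Subtract 55 minutes → start 1:00 PM UTC on Oct 10.
Chennai is UTC+5:30: 1:00 PM + 5:30 = 6:30 PM on Oct 10.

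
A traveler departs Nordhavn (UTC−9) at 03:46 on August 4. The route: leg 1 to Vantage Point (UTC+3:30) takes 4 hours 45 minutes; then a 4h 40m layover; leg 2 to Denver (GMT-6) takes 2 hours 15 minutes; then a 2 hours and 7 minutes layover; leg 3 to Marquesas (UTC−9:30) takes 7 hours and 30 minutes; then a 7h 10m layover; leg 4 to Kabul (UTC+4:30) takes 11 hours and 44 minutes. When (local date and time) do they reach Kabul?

09:27 on Aug 6

Convert departure to UTC: 03:46 + 9:00 = 12:46 UTC on Aug 4.
Add 4 hours and 45 minutes leg 1 → 17:31 UTC.
Add 4 hours 40 minutes layover in Vantage Point → 22:11 UTC.
Add 2 hours and 15 minutes leg 2 → 00:26 UTC (Aug 5).
Add 2 hours 7 minutes layover in Denver → 02:33 UTC.
Add 7 hours 30 minutes leg 3 → 10:03 UTC.
Add 7 hours and 10 minutes layover in Marquesas → 17:13 UTC.
Add 11 hours 44 minutes leg 4 → 04:57 UTC (Aug 6).
Kabul is UTC+4:30, so local arrival = 04:57 + 4:30 = 09:27 on Aug 6.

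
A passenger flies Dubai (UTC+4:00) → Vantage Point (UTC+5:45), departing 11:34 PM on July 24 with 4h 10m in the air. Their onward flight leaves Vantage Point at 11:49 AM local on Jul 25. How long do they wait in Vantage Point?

6 hours 20 minutes

Convert departure to UTC: 11:34 PM − 4:00 = 7:34 PM UTC on Jul 24.
Add 4 hours 10 minutes flight time → 11:44 PM UTC.
Vantage Point is UTC+5:45, so local arrival = 11:44 PM + 5:45 = 5:29 AM on Jul 25.
Layover = 11:49 AM − 5:29 AM = 6 hours 20 minutes.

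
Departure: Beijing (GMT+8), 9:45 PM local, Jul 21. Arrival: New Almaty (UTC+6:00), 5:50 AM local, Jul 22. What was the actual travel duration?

New Almaty is 2:00 behind Beijing.
Clock-face elapsed time (ignoring zones) is 8 hours 5 minutes.
Actual elapsed = 8 hours 5 minutes + 2:00 = 10 hours 5 minutes.

10 hours 5 minutes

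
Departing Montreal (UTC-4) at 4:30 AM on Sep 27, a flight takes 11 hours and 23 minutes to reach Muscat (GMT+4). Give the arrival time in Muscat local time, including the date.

Convert departure to UTC: 4:30 AM + 4:00 = 8:30 AM UTC on Sep 27.
Add 11 hours and 23 minutes travel time → 7:53 PM UTC.
Muscat is UTC+4:00, so local arrival = 7:53 PM + 4:00 = 11:53 PM on Sep 27.

11:53 PM on Sep 27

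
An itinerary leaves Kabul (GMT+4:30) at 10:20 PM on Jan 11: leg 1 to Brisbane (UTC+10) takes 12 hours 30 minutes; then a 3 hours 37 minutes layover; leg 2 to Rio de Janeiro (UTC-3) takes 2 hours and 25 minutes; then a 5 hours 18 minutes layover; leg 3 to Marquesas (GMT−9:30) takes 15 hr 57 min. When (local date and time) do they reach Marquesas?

12:07 AM on Jan 13

Convert departure to UTC: 10:20 PM − 4:30 = 5:50 PM UTC on Jan 11.
Add 12 hours 30 minutes leg 1 → 6:20 AM UTC (Jan 12).
Add 3 hours and 37 minutes layover in Brisbane → 9:57 AM UTC.
Add 2 hours 25 minutes leg 2 → 12:22 PM UTC.
Add 5 hours 18 minutes layover in Rio de Janeiro → 5:40 PM UTC.
Add 15 hours 57 minutes leg 3 → 9:37 AM UTC (Jan 13).
Marquesas is UTC−9:30, so local arrival = 9:37 AM − 9:30 = 12:07 AM on Jan 13.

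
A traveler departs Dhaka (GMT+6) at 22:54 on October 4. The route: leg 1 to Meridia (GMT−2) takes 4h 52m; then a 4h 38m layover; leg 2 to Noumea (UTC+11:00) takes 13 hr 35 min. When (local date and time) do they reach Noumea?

Convert departure to UTC: 22:54 − 6:00 = 16:54 UTC on Oct 4.
Add 4 hours and 52 minutes leg 1 → 21:46 UTC.
Add 4 hours 38 minutes layover in Meridia → 02:24 UTC (Oct 5).
Add 13 hours and 35 minutes leg 2 → 15:59 UTC.
Noumea is UTC+11:00, so local arrival = 15:59 + 11:00 = 02:59 on Oct 6.

02:59 on October 6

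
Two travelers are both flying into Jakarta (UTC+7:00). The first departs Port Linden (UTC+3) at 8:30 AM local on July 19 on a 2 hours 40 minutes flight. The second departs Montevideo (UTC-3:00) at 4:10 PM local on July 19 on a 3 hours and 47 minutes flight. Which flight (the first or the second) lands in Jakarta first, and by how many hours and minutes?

the first, by 14 hours 47 minutes

Flight 1 in UTC: 8:30 AM − 3:00 = 5:30 AM on Jul 19.
+2 hours 40 minutes → arrive 8:10 AM UTC on Jul 19.
Flight 2 in UTC: 4:10 PM + 3:00 = 7:10 PM on Jul 19.
+3 hours and 47 minutes → arrive 10:57 PM UTC on Jul 19.
Flight 1 lands earlier by 14 hours 47 minutes.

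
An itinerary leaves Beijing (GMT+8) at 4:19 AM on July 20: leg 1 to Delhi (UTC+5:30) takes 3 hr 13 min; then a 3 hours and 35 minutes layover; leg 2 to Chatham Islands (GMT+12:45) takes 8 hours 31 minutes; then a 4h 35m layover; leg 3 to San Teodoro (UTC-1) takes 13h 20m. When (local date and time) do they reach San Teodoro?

Convert departure to UTC: 4:19 AM − 8:00 = 8:19 PM UTC on Jul 19.
Add 3 hours and 13 minutes leg 1 → 11:32 PM UTC.
Add 3 hours and 35 minutes layover in Delhi → 3:07 AM UTC (Jul 20).
Add 8 hours 31 minutes leg 2 → 11:38 AM UTC.
Add 4 hours 35 minutes layover in Chatham Islands → 4:13 PM UTC.
Add 13 hours 20 minutes leg 3 → 5:33 AM UTC (Jul 21).
San Teodoro is UTC−1:00, so local arrival = 5:33 AM − 1:00 = 4:33 AM on Jul 21.

4:33 AM on July 21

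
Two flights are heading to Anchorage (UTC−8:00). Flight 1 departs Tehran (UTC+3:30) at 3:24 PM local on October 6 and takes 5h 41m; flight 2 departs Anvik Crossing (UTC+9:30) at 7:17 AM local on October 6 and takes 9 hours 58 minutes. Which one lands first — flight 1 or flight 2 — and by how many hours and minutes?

Flight 1 in UTC: 3:24 PM − 3:30 = 11:54 AM on Oct 6.
+5 hours and 41 minutes → arrive 5:35 PM UTC on Oct 6.
Flight 2 in UTC: 7:17 AM − 9:30 = 9:47 PM on Oct 5.
+9 hours and 58 minutes → arrive 7:45 AM UTC on Oct 6.
Flight 2 lands earlier by 9 hours 50 minutes.

the second, by 9 hours 50 minutes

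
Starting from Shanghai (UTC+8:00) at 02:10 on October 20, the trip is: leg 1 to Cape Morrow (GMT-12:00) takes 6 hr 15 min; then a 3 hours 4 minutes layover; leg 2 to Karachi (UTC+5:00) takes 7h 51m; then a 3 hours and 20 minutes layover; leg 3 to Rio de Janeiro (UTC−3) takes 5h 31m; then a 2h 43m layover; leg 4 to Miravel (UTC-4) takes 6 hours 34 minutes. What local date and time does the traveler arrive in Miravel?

01:28 on October 21

Convert departure to UTC: 02:10 − 8:00 = 18:10 UTC on Oct 19.
Add 6 hours 15 minutes leg 1 → 00:25 UTC (Oct 20).
Add 3 hours 4 minutes layover in Cape Morrow → 03:29 UTC.
Add 7 hours 51 minutes leg 2 → 11:20 UTC.
Add 3 hours 20 minutes layover in Karachi → 14:40 UTC.
Add 5 hours and 31 minutes leg 3 → 20:11 UTC.
Add 2 hours and 43 minutes layover in Rio de Janeiro → 22:54 UTC.
Add 6 hours 34 minutes leg 4 → 05:28 UTC (Oct 21).
Miravel is UTC−4:00, so local arrival = 05:28 − 4:00 = 01:28 on Oct 21.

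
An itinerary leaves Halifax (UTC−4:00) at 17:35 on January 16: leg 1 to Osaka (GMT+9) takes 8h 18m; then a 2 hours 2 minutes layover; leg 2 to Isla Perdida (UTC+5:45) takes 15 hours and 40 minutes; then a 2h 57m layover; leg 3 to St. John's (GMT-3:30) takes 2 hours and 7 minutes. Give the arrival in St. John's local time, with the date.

01:09 on Jan 18

Convert departure to UTC: 17:35 + 4:00 = 21:35 UTC on Jan 16.
Add 8 hours and 18 minutes leg 1 → 05:53 UTC (Jan 17).
Add 2 hours and 2 minutes layover in Osaka → 07:55 UTC.
Add 15 hours and 40 minutes leg 2 → 23:35 UTC.
Add 2 hours 57 minutes layover in Isla Perdida → 02:32 UTC (Jan 18).
Add 2 hours 7 minutes leg 3 → 04:39 UTC.
St. John's is UTC−3:30, so local arrival = 04:39 − 3:30 = 01:09 on Jan 18.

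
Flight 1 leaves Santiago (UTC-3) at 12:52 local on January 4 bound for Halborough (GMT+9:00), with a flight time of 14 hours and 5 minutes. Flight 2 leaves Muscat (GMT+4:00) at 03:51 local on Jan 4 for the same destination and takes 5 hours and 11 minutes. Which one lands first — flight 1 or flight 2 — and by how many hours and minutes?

Flight 1 in UTC: 12:52 + 3:00 = 15:52 on Jan 4.
+14 hours 5 minutes → arrive 05:57 UTC on Jan 5.
Flight 2 in UTC: 03:51 − 4:00 = 23:51 on Jan 3.
+5 hours and 11 minutes → arrive 05:02 UTC on Jan 4.
Flight 2 lands earlier by 24 hours 55 minutes.

the second, by 24 hours 55 minutes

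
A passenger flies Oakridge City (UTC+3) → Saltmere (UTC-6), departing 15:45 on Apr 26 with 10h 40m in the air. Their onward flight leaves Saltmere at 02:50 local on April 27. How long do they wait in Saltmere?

Convert departure to UTC: 15:45 − 3:00 = 12:45 UTC on Apr 26.
Add 10 hours 40 minutes flight time → 23:25 UTC.
Saltmere is UTC−6:00, so local arrival = 23:25 − 6:00 = 17:25 on Apr 26.
Layover = 02:50 − 17:25 (+1 day) = 9 hours 25 minutes.

9 hours 25 minutes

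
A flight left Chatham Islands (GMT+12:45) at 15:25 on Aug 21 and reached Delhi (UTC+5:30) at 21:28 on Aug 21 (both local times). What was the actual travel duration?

13 hours 18 minutes

Departure in UTC: 15:25 − 12:45 = 02:40 on Aug 21.
Arrival in UTC: 21:28 − 5:30 = 15:58 on Aug 21.
Elapsed = 15:58 − 02:40 = 13 hours 18 minutes.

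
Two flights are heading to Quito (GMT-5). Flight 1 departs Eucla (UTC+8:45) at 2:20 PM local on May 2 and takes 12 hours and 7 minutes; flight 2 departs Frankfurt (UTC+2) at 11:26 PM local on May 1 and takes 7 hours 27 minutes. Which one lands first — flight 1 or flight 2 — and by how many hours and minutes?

Flight 1 in UTC: 2:20 PM − 8:45 = 5:35 AM on May 2.
+12 hours and 7 minutes → arrive 5:42 PM UTC on May 2.
Flight 2 in UTC: 11:26 PM − 2:00 = 9:26 PM on May 1.
+7 hours 27 minutes → arrive 4:53 AM UTC on May 2.
Flight 2 lands earlier by 12 hours 49 minutes.

the second, by 12 hours 49 minutes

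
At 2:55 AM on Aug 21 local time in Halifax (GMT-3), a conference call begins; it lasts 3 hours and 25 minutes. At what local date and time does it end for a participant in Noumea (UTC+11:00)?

Convert start to UTC: 2:55 AM + 3:00 = 5:55 AM UTC on Aug 21.
Add 3 hours 25 minutes duration → 9:20 AM UTC.
Noumea is UTC+11:00, so local end time = 9:20 AM + 11:00 = 8:20 PM on Aug 21.

8:20 PM on Aug 21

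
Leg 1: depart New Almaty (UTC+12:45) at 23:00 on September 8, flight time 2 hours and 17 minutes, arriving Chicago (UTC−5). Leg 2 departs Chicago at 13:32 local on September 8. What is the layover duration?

Convert departure to UTC: 23:00 − 12:45 = 10:15 UTC on Sep 8.
Add 2 hours 17 minutes flight time → 12:32 UTC.
Chicago is UTC−5:00, so local arrival = 12:32 − 5:00 = 07:32 on Sep 8.
Layover = 13:32 − 07:32 = 6 hours.

6 hours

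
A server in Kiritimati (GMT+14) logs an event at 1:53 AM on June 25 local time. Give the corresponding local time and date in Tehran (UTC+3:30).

3:23 PM on Jun 24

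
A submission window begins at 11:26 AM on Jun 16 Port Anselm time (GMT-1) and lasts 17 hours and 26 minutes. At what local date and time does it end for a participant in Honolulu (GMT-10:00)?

7:52 PM on Jun 16

Convert start to UTC: 11:26 AM + 1:00 = 12:26 PM UTC on Jun 16.
Add 17 hours 26 minutes duration → 5:52 AM UTC (Jun 17).
Honolulu is UTC−10:00, so local end time = 5:52 AM − 10:00 = 7:52 PM on Jun 16.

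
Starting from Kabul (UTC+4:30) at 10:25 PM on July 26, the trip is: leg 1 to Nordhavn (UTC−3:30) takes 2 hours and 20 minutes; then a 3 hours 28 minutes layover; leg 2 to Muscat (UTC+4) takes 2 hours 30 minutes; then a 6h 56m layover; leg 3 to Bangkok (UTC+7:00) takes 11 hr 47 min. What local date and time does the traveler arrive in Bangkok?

Convert departure to UTC: 10:25 PM − 4:30 = 5:55 PM UTC on Jul 26.
Add 2 hours and 20 minutes leg 1 → 8:15 PM UTC.
Add 3 hours and 28 minutes layover in Nordhavn → 11:43 PM UTC.
Add 2 hours and 30 minutes leg 2 → 2:13 AM UTC (Jul 27).
Add 6 hours and 56 minutes layover in Muscat → 9:09 AM UTC.
Add 11 hours and 47 minutes leg 3 → 8:56 PM UTC.
Bangkok is UTC+7:00, so local arrival = 8:56 PM + 7:00 = 3:56 AM on Jul 28.

3:56 AM on July 28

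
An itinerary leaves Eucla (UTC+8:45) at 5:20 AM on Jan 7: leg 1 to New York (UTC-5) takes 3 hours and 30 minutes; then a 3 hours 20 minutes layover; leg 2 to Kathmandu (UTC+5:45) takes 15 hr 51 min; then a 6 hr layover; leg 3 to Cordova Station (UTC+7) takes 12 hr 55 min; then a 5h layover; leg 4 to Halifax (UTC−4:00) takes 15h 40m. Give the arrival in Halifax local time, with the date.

6:51 AM on January 9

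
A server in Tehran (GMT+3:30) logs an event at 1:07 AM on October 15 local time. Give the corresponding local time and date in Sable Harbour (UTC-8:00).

1:37 PM on October 14

Sable Harbour is 11:30 behind Tehran.
Shift by the zone difference: 1:07 AM − 11:30 = 1:37 PM on Oct 14 in Sable Harbour.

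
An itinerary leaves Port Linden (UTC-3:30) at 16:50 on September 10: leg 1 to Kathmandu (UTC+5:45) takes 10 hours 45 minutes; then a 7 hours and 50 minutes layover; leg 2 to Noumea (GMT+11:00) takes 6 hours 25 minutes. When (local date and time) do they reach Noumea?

08:20 on Sep 12

Convert departure to UTC: 16:50 + 3:30 = 20:20 UTC on Sep 10.
Add 10 hours and 45 minutes leg 1 → 07:05 UTC (Sep 11).
Add 7 hours 50 minutes layover in Kathmandu → 14:55 UTC.
Add 6 hours 25 minutes leg 2 → 21:20 UTC.
Noumea is UTC+11:00, so local arrival = 21:20 + 11:00 = 08:20 on Sep 12.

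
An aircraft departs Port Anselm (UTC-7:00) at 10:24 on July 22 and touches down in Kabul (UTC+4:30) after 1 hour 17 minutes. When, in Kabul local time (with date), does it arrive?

23:11 on Jul 22

Convert departure to UTC: 10:24 + 7:00 = 17:24 UTC on Jul 22.
Add 1 hour 17 minutes travel time → 18:41 UTC.
Kabul is UTC+4:30, so local arrival = 18:41 + 4:30 = 23:11 on Jul 22.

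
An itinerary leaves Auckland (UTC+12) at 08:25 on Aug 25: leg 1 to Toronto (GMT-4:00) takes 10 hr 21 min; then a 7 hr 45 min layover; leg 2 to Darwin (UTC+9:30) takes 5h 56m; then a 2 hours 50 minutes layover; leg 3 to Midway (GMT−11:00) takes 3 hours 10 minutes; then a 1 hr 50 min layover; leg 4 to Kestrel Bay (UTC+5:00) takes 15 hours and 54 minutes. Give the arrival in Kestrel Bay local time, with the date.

Convert departure to UTC: 08:25 − 12:00 = 20:25 UTC on Aug 24.
Add 10 hours and 21 minutes leg 1 → 06:46 UTC (Aug 25).
Add 7 hours and 45 minutes layover in Toronto → 14:31 UTC.
Add 5 hours and 56 minutes leg 2 → 20:27 UTC.
Add 2 hours 50 minutes layover in Darwin → 23:17 UTC.
Add 3 hours 10 minutes leg 3 → 02:27 UTC (Aug 26).
Add 1 hour 50 minutes layover in Midway → 04:17 UTC.
Add 15 hours and 54 minutes leg 4 → 20:11 UTC.
Kestrel Bay is UTC+5:00, so local arrival = 20:11 + 5:00 = 01:11 on Aug 27.

01:11 on August 27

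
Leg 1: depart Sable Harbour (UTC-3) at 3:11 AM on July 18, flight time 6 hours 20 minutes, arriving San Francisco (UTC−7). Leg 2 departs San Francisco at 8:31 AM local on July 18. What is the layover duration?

3 hours

Convert departure to UTC: 3:11 AM + 3:00 = 6:11 AM UTC on Jul 18.
Add 6 hours 20 minutes flight time → 12:31 PM UTC.
San Francisco is UTC−7:00, so local arrival = 12:31 PM − 7:00 = 5:31 AM on Jul 18.
Layover = 8:31 AM − 5:31 AM = 3 hours.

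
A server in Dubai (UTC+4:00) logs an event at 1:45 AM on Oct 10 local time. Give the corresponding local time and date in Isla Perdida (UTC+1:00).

10:45 PM on Oct 9

Isla Perdida is 3:00 behind Dubai.
Shift by the zone difference: 1:45 AM − 3:00 = 10:45 PM on Oct 9 in Isla Perdida.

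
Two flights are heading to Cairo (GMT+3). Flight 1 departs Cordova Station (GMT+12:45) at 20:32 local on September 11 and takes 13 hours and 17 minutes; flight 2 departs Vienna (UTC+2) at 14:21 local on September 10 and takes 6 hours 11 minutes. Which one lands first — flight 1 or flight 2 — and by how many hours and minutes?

the second, by 26 hours 32 minutes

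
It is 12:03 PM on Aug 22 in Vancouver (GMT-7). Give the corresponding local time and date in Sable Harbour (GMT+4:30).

11:33 PM on August 22

In UTC: 12:03 PM + 7:00 = 7:03 PM on Aug 22.
Sable Harbour is UTC+4:30: 7:03 PM + 4:30 = 11:33 PM on Aug 22.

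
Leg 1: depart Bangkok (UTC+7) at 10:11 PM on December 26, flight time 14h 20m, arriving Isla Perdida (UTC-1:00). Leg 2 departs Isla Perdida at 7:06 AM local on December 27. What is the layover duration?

2 hours 35 minutes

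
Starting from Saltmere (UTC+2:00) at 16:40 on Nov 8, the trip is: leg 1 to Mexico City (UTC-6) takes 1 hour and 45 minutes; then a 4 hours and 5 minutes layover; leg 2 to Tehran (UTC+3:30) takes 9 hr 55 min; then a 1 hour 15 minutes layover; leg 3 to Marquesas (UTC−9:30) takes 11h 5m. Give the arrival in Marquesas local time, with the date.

Convert departure to UTC: 16:40 − 2:00 = 14:40 UTC on Nov 8.
Add 1 hour 45 minutes leg 1 → 16:25 UTC.
Add 4 hours 5 minutes layover in Mexico City → 20:30 UTC.
Add 9 hours 55 minutes leg 2 → 06:25 UTC (Nov 9).
Add 1 hour and 15 minutes layover in Tehran → 07:40 UTC.
Add 11 hours 5 minutes leg 3 → 18:45 UTC.
Marquesas is UTC−9:30, so local arrival = 18:45 − 9:30 = 09:15 on Nov 9.

09:15 on November 9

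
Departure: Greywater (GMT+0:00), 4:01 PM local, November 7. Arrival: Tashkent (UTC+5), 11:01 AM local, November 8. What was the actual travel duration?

14 hours

Tashkent is 5:00 ahead of Greywater.
Clock-face elapsed time (ignoring zones) is 19 hours.
Actual elapsed = 19 hours − 5:00 = 14 hours.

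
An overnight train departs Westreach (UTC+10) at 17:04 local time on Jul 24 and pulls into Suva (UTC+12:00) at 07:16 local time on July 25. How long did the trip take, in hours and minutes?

12 hours 12 minutes

Departure in UTC: 17:04 − 10:00 = 07:04 on Jul 24.
Arrival in UTC: 07:16 − 12:00 = 19:16 on Jul 24.
Elapsed = 19:16 − 07:04 = 12 hours 12 minutes.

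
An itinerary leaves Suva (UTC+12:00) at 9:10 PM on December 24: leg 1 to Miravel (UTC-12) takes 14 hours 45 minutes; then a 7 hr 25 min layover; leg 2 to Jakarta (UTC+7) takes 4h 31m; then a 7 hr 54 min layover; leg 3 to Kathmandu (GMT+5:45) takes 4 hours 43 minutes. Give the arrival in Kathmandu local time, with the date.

6:13 AM on Dec 26

Convert departure to UTC: 9:10 PM − 12:00 = 9:10 AM UTC on Dec 24.
Add 14 hours and 45 minutes leg 1 → 11:55 PM UTC.
Add 7 hours 25 minutes layover in Miravel → 7:20 AM UTC (Dec 25).
Add 4 hours 31 minutes leg 2 → 11:51 AM UTC.
Add 7 hours 54 minutes layover in Jakarta → 7:45 PM UTC.
Add 4 hours and 43 minutes leg 3 → 12:28 AM UTC (Dec 26).
Kathmandu is UTC+5:45, so local arrival = 12:28 AM + 5:45 = 6:13 AM on Dec 26.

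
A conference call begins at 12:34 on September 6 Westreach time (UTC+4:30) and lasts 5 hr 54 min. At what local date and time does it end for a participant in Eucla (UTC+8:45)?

Convert start to UTC: 12:34 − 4:30 = 08:04 UTC on Sep 6.
Add 5 hours and 54 minutes duration → 13:58 UTC.
Eucla is UTC+8:45, so local end time = 13:58 + 8:45 = 22:43 on Sep 6.

22:43 on September 6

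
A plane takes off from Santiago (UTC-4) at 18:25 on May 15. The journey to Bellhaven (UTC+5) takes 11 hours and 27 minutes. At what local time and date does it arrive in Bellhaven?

Bellhaven is 9:00 ahead of Santiago.
After 11 hours 27 minutes it is 05:52 (May 16) in Santiago.
Shift by the zone difference: 05:52 + 9:00 = 14:52 on May 16 in Bellhaven.

14:52 on May 16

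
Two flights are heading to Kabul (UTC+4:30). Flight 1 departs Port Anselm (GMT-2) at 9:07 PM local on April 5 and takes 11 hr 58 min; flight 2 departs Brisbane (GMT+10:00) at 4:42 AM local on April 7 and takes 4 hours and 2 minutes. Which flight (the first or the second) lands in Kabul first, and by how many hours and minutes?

the first, by 11 hours 39 minutes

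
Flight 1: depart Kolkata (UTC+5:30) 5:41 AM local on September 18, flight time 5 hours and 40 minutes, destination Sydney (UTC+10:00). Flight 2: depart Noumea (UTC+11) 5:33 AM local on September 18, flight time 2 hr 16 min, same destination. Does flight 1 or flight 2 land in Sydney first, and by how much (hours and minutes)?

the second, by 9 hours 2 minutes

Flight 1 in UTC: 5:41 AM − 5:30 = 12:11 AM on Sep 18.
+5 hours 40 minutes → arrive 5:51 AM UTC on Sep 18.
Flight 2 in UTC: 5:33 AM − 11:00 = 6:33 PM on Sep 17.
+2 hours and 16 minutes → arrive 8:49 PM UTC on Sep 17.
Flight 2 lands earlier by 9 hours 2 minutes.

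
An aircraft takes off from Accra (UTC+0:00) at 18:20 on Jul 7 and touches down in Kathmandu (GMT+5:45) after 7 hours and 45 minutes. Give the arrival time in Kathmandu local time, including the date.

07:50 on July 8

Accra is at UTC+0, so departure is already 18:20 UTC on Jul 7.
Add 7 hours 45 minutes travel time → 02:05 UTC (Jul 8).
Kathmandu is UTC+5:45, so local arrival = 02:05 + 5:45 = 07:50 on Jul 8.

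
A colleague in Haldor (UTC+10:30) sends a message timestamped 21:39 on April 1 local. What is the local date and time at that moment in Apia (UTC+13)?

00:09 on April 2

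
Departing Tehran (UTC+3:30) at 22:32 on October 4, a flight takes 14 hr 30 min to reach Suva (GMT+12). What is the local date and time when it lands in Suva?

21:32 on Oct 5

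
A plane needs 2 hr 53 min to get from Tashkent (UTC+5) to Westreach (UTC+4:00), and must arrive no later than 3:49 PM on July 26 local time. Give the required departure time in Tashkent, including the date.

1:56 PM on July 26

Target arrival in UTC: 3:49 PM − 4:00 = 11:49 AM on Jul 26.
Subtract 2 hours 53 minutes → departure 8:56 AM UTC on Jul 26.
Tashkent is UTC+5:00: 8:56 AM + 5:00 = 1:56 PM on Jul 26.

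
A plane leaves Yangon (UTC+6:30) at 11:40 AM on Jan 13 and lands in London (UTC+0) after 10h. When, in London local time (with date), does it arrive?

3:10 PM on January 13

Convert departure to UTC: 11:40 AM − 6:30 = 5:10 AM UTC on Jan 13.
Add 10 hours travel time → 3:10 PM UTC.
London is UTC+0, so local arrival is the same: 3:10 PM on Jan 13.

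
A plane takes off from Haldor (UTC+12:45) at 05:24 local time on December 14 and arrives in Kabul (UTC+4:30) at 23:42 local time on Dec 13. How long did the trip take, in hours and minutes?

2 hours 33 minutes

Departure in UTC: 05:24 − 12:45 = 16:39 on Dec 13.
Arrival in UTC: 23:42 − 4:30 = 19:12 on Dec 13.
Elapsed = 19:12 − 16:39 = 2 hours 33 minutes.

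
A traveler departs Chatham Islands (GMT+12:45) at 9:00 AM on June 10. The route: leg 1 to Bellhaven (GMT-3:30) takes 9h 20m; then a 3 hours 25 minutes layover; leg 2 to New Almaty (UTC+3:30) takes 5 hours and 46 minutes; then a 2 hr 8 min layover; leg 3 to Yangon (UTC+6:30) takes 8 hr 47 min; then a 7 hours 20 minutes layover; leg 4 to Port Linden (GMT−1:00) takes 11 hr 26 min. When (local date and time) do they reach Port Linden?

Convert departure to UTC: 9:00 AM − 12:45 = 8:15 PM UTC on Jun 9.
Add 9 hours and 20 minutes leg 1 → 5:35 AM UTC (Jun 10).
Add 3 hours 25 minutes layover in Bellhaven → 9:00 AM UTC.
Add 5 hours and 46 minutes leg 2 → 2:46 PM UTC.
Add 2 hours 8 minutes layover in New Almaty → 4:54 PM UTC.
Add 8 hours and 47 minutes leg 3 → 1:41 AM UTC (Jun 11).
Add 7 hours and 20 minutes layover in Yangon → 9:01 AM UTC.
Add 11 hours and 26 minutes leg 4 → 8:27 PM UTC.
Port Linden is UTC−1:00, so local arrival = 8:27 PM − 1:00 = 7:27 PM on Jun 11.

7:27 PM on Jun 11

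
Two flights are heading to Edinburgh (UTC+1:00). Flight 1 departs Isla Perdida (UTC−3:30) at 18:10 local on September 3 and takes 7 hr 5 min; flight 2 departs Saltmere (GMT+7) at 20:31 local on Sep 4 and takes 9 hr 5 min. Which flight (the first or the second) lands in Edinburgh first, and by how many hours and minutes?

Flight 1 in UTC: 18:10 + 3:30 = 21:40 on Sep 3.
+7 hours 5 minutes → arrive 04:45 UTC on Sep 4.
Flight 2 in UTC: 20:31 − 7:00 = 13:31 on Sep 4.
+9 hours 5 minutes → arrive 22:36 UTC on Sep 4.
Flight 1 lands earlier by 17 hours 51 minutes.

the first, by 17 hours 51 minutes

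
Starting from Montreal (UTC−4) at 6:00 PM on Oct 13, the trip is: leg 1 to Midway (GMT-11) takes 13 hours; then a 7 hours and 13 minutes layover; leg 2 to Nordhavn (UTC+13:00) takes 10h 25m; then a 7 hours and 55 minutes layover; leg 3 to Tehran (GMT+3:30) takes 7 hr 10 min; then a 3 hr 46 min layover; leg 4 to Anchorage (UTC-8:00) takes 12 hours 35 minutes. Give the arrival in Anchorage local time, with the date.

4:04 AM on Oct 16

Convert departure to UTC: 6:00 PM + 4:00 = 10:00 PM UTC on Oct 13.
Add 13 hours leg 1 → 11:00 AM UTC (Oct 14).
Add 7 hours 13 minutes layover in Midway → 6:13 PM UTC.
Add 10 hours 25 minutes leg 2 → 4:38 AM UTC (Oct 15).
Add 7 hours and 55 minutes layover in Nordhavn → 12:33 PM UTC.
Add 7 hours 10 minutes leg 3 → 7:43 PM UTC.
Add 3 hours and 46 minutes layover in Tehran → 11:29 PM UTC.
Add 12 hours 35 minutes leg 4 → 12:04 PM UTC (Oct 16).
Anchorage is UTC−8:00, so local arrival = 12:04 PM − 8:00 = 4:04 AM on Oct 16.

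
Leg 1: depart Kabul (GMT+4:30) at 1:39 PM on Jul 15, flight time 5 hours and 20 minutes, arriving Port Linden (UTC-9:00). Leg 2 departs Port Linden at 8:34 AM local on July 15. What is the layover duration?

Convert departure to UTC: 1:39 PM − 4:30 = 9:09 AM UTC on Jul 15.
Add 5 hours and 20 minutes flight time → 2:29 PM UTC.
Port Linden is UTC−9:00, so local arrival = 2:29 PM − 9:00 = 5:29 AM on Jul 15.
Layover = 8:34 AM − 5:29 AM = 3 hours 5 minutes.

3 hours 5 minutes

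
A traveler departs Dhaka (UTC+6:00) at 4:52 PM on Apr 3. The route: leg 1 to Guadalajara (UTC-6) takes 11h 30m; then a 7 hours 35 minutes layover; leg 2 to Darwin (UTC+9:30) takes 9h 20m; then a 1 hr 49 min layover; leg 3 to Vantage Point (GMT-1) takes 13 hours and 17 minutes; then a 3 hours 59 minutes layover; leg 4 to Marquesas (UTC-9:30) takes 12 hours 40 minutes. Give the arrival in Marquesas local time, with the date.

1:32 PM on Apr 5

Convert departure to UTC: 4:52 PM − 6:00 = 10:52 AM UTC on Apr 3.
Add 11 hours and 30 minutes leg 1 → 10:22 PM UTC.
Add 7 hours 35 minutes layover in Guadalajara → 5:57 AM UTC (Apr 4).
Add 9 hours 20 minutes leg 2 → 3:17 PM UTC.
Add 1 hour and 49 minutes layover in Darwin → 5:06 PM UTC.
Add 13 hours 17 minutes leg 3 → 6:23 AM UTC (Apr 5).
Add 3 hours and 59 minutes layover in Vantage Point → 10:22 AM UTC.
Add 12 hours and 40 minutes leg 4 → 11:02 PM UTC.
Marquesas is UTC−9:30, so local arrival = 11:02 PM − 9:30 = 1:32 PM on Apr 5.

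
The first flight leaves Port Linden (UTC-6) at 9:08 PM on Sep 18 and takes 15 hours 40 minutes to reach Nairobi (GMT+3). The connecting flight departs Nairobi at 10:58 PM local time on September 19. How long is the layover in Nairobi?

1 hour 10 minutes

Convert departure to UTC: 9:08 PM + 6:00 = 3:08 AM UTC on Sep 19.
Add 15 hours and 40 minutes flight time → 6:48 PM UTC.
Nairobi is UTC+3:00, so local arrival = 6:48 PM + 3:00 = 9:48 PM on Sep 19.
Layover = 10:58 PM − 9:48 PM = 1 hour 10 minutes.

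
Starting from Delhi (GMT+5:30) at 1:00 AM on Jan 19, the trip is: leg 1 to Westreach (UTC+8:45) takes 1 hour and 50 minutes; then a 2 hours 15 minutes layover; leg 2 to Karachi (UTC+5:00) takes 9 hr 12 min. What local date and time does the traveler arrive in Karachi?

1:47 PM on January 19

Convert departure to UTC: 1:00 AM − 5:30 = 7:30 PM UTC on Jan 18.
Add 1 hour and 50 minutes leg 1 → 9:20 PM UTC.
Add 2 hours 15 minutes layover in Westreach → 11:35 PM UTC.
Add 9 hours 12 minutes leg 2 → 8:47 AM UTC (Jan 19).
Karachi is UTC+5:00, so local arrival = 8:47 AM + 5:00 = 1:47 PM on Jan 19.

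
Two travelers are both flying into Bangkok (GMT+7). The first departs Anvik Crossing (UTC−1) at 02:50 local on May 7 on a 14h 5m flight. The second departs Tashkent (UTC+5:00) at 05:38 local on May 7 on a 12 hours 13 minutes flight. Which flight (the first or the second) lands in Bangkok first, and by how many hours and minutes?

Flight 1 in UTC: 02:50 + 1:00 = 03:50 on May 7.
+14 hours 5 minutes → arrive 17:55 UTC on May 7.
Flight 2 in UTC: 05:38 − 5:00 = 00:38 on May 7.
+12 hours 13 minutes → arrive 12:51 UTC on May 7.
Flight 2 lands earlier by 5 hours 4 minutes.

the second, by 5 hours 4 minutes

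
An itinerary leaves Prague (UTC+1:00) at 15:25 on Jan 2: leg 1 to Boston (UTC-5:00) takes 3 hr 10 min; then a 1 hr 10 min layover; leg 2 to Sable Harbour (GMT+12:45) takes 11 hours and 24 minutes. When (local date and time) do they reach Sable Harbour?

Convert departure to UTC: 15:25 − 1:00 = 14:25 UTC on Jan 2.
Add 3 hours 10 minutes leg 1 → 17:35 UTC.
Add 1 hour 10 minutes layover in Boston → 18:45 UTC.
Add 11 hours and 24 minutes leg 2 → 06:09 UTC (Jan 3).
Sable Harbour is UTC+12:45, so local arrival = 06:09 + 12:45 = 18:54 on Jan 3.

18:54 on January 3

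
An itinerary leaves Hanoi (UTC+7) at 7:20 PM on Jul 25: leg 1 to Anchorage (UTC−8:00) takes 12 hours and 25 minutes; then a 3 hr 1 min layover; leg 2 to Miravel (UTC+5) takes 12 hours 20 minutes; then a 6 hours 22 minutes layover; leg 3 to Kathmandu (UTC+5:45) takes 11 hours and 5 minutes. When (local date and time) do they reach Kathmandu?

3:18 PM on July 27

Convert departure to UTC: 7:20 PM − 7:00 = 12:20 PM UTC on Jul 25.
Add 12 hours and 25 minutes leg 1 → 12:45 AM UTC (Jul 26).
Add 3 hours and 1 minute layover in Anchorage → 3:46 AM UTC.
Add 12 hours and 20 minutes leg 2 → 4:06 PM UTC.
Add 6 hours and 22 minutes layover in Miravel → 10:28 PM UTC.
Add 11 hours 5 minutes leg 3 → 9:33 AM UTC (Jul 27).
Kathmandu is UTC+5:45, so local arrival = 9:33 AM + 5:45 = 3:18 PM on Jul 27.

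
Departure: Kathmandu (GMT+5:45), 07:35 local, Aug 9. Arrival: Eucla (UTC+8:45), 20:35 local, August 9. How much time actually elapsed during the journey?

Departure in UTC: 07:35 − 5:45 = 01:50 on Aug 9.
Arrival in UTC: 20:35 − 8:45 = 11:50 on Aug 9.
Elapsed = 11:50 − 01:50 = 10 hours.

10 hours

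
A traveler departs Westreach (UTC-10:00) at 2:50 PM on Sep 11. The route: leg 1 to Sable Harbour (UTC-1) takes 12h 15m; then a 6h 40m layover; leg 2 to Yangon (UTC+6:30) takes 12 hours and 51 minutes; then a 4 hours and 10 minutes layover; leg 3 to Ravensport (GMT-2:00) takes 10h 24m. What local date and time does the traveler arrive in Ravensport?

9:10 PM on Sep 13

Convert departure to UTC: 2:50 PM + 10:00 = 12:50 AM UTC on Sep 12.
Add 12 hours and 15 minutes leg 1 → 1:05 PM UTC.
Add 6 hours and 40 minutes layover in Sable Harbour → 7:45 PM UTC.
Add 12 hours and 51 minutes leg 2 → 8:36 AM UTC (Sep 13).
Add 4 hours and 10 minutes layover in Yangon → 12:46 PM UTC.
Add 10 hours 24 minutes leg 3 → 11:10 PM UTC.
Ravensport is UTC−2:00, so local arrival = 11:10 PM − 2:00 = 9:10 PM on Sep 13.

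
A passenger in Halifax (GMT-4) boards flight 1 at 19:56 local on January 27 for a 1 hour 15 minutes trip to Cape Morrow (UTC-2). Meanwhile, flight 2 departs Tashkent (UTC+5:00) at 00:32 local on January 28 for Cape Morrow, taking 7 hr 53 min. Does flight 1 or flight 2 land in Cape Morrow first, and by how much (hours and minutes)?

Flight 1 in UTC: 19:56 + 4:00 = 23:56 on Jan 27.
+1 hour 15 minutes → arrive 01:11 UTC on Jan 28.
Flight 2 in UTC: 00:32 − 5:00 = 19:32 on Jan 27.
+7 hours and 53 minutes → arrive 03:25 UTC on Jan 28.
Flight 1 lands earlier by 2 hours 14 minutes.

the first, by 2 hours 14 minutes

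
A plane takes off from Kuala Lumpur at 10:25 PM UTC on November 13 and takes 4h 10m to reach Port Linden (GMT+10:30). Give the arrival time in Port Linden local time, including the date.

1:05 PM on November 14

Departure is given in UTC: 10:25 PM on Nov 13.
Add 4 hours 10 minutes → 2:35 AM UTC (Nov 14).
Port Linden is UTC+10:30: 2:35 AM + 10:30 = 1:05 PM on Nov 14.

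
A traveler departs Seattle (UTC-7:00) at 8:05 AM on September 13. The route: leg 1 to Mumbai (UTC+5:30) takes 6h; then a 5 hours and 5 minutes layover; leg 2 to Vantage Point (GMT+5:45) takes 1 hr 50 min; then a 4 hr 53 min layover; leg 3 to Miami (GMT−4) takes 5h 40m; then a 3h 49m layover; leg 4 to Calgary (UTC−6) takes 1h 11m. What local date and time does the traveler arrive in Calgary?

Convert departure to UTC: 8:05 AM + 7:00 = 3:05 PM UTC on Sep 13.
Add 6 hours leg 1 → 9:05 PM UTC.
Add 5 hours and 5 minutes layover in Mumbai → 2:10 AM UTC (Sep 14).
Add 1 hour 50 minutes leg 2 → 4:00 AM UTC.
Add 4 hours 53 minutes layover in Vantage Point → 8:53 AM UTC.
Add 5 hours 40 minutes leg 3 → 2:33 PM UTC.
Add 3 hours and 49 minutes layover in Miami → 6:22 PM UTC.
Add 1 hour 11 minutes leg 4 → 7:33 PM UTC.
Calgary is UTC−6:00, so local arrival = 7:33 PM − 6:00 = 1:33 PM on Sep 14.

1:33 PM on Sep 14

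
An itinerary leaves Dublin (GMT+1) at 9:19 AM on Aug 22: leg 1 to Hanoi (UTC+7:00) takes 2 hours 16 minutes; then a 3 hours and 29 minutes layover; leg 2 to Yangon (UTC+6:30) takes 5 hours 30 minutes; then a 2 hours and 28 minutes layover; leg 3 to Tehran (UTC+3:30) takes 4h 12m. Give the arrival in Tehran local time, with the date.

5:44 AM on August 23

Convert departure to UTC: 9:19 AM − 1:00 = 8:19 AM UTC on Aug 22.
Add 2 hours and 16 minutes leg 1 → 10:35 AM UTC.
Add 3 hours 29 minutes layover in Hanoi → 2:04 PM UTC.
Add 5 hours 30 minutes leg 2 → 7:34 PM UTC.
Add 2 hours 28 minutes layover in Yangon → 10:02 PM UTC.
Add 4 hours and 12 minutes leg 3 → 2:14 AM UTC (Aug 23).
Tehran is UTC+3:30, so local arrival = 2:14 AM + 3:30 = 5:44 AM on Aug 23.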